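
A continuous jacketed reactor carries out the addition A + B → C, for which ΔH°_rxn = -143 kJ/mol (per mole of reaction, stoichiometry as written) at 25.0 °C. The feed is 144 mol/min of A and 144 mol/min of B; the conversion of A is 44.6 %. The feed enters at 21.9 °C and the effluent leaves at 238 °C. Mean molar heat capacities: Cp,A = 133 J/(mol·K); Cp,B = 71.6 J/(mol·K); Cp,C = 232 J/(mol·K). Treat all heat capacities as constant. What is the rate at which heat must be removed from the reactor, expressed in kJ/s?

Extent of reaction ξ = 0.446 × 144 = 64.224 mol/min
Reaction term: ξ·ΔH°_rxn = 64.224 × -143 = -9184 kJ/min
Sensible, feed 21.9→25 °C: 91.333 kJ/min
Outlet flows (mol/min): A 79.776, B 79.776, C 64.224
Sensible, products 25→238 °C: 6650.3 kJ/min
Q = ΔH = -2442.4 kJ/min = -40.706 kW
Heat removed = 40.706 kJ/s

Q_out = 40.7 kJ/s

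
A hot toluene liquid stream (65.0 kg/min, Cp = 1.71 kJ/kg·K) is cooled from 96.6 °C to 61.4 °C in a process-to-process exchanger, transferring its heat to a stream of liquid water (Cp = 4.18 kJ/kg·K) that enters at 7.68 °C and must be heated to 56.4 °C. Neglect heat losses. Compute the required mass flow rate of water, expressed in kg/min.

ṁ_c = 19.2 kg/min

Heat released by hot stream: Q = 65.0 × 1.71 × (96.6 − 61.4) = 3912.5 kJ/min
Energy balance on cold side (adiabatic exchanger): Q = ṁ_c·Cp_c·(T_c,out − T_c,in)
ṁ_c = 3912.5 / [4.18 × (56.4 − 7.68)] = 19.212 kg/min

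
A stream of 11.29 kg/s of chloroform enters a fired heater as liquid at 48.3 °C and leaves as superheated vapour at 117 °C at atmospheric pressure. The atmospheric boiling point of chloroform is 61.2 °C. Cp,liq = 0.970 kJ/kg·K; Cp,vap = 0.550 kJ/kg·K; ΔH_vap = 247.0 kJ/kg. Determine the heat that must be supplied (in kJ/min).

liquid 48.3→61.2 °C: 12.513 kJ/kg
vaporisation at 61.2 °C: 247 kJ/kg
vapour 61.2→117 °C: 30.69 kJ/kg
Δh = 12.513 + 247 + 30.69 = 290.2 kJ/kg
Q = ṁ·Δh = 11.29 kg/s × 290.2 kJ/kg = 3276.4 kJ/s
|Q| = 3276.4 kW = 196580 kJ/min

Q = 197000 kJ/min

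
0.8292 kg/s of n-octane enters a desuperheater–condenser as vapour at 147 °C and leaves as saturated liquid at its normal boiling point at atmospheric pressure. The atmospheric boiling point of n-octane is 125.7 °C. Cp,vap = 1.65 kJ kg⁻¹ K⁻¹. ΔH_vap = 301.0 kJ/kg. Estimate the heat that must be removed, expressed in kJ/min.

Q_c = 16700 kJ/min

vapour 147→125.7 °C: -35.145 kJ/kg
condensation at 125.7 °C: -301 kJ/kg
Δh = -35.145 + -301 = -336.14 kJ/kg
Q = ṁ·Δh = 0.8292 kg/s × -336.14 kJ/kg = -278.73 kJ/s
|Q| = 278.73 kW = 16724 kJ/min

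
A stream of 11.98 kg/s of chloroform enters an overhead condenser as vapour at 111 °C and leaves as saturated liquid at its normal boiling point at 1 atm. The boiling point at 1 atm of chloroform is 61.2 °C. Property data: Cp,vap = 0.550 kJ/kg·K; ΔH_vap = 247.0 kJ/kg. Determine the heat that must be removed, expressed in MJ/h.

Q_c = 11800 MJ/h

vapour 111→61.2 °C: -27.39 kJ/kg
condensation at 61.2 °C: -247 kJ/kg
Δh = -27.39 + -247 = -274.39 kJ/kg
Q = ṁ·Δh = 11.98 kg/s × -274.39 kJ/kg = -3287.2 kJ/s
|Q| = 3287.2 kW = 11834 MJ/h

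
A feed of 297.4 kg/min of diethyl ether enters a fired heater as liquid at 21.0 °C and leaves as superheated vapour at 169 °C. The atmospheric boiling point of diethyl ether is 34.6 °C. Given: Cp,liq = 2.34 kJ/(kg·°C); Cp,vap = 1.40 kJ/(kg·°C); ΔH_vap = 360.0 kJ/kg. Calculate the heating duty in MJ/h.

Q = 10300 MJ/h

liquid 21.0→34.6 °C: 31.824 kJ/kg
vaporisation at 34.6 °C: 360 kJ/kg
vapour 34.6→169 °C: 188.16 kJ/kg
Δh = 31.824 + 360 + 188.16 = 579.98 kJ/kg
Q = ṁ·Δh = 297.4 kg/min × 579.98 kJ/kg = 172490 kJ/min
|Q| = 2874.8 kW = 10349 MJ/h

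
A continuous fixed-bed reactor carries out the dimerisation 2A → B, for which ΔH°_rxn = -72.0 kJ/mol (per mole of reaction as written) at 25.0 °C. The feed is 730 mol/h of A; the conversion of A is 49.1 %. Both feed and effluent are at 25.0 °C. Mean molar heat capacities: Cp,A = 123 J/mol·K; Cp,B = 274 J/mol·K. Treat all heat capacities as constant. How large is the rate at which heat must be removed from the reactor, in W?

Extent of reaction ξ = 0.491 × 730 / 2 = 179.22 mol/h
Reaction term: ξ·ΔH°_rxn = 179.22 × -72.0 = -12903 kJ/h
Q = ΔH = -12903 kJ/h = -3.5843 kW
Heat removed = 3584.3 W

Q_out = 3580 W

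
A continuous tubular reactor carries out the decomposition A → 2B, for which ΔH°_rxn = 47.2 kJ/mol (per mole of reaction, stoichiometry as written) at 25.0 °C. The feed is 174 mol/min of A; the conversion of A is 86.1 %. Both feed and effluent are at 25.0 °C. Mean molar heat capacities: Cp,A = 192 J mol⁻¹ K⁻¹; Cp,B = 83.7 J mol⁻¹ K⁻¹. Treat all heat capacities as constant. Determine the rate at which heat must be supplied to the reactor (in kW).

Q_in = 118 kW

Extent of reaction ξ = 0.861 × 174 = 149.81 mol/min
Reaction term: ξ·ΔH°_rxn = 149.81 × 47.2 = 7071.2 kJ/min
Q = ΔH = 7071.2 kJ/min = 117.85 kW
Heat supplied = 117.85 kW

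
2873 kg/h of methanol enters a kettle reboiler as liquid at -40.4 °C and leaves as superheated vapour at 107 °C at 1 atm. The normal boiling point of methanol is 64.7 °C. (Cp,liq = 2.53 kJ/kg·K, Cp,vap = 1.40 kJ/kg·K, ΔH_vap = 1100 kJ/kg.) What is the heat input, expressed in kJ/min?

liquid -40.4→64.7 °C: 265.9 kJ/kg
vaporisation at 64.7 °C: 1100 kJ/kg
vapour 64.7→107 °C: 59.22 kJ/kg
Δh = 265.9 + 1100 + 59.22 = 1425.1 kJ/kg
Q = ṁ·Δh = 2873 kg/h × 1425.1 kJ/kg = 4.0944e+06 kJ/h
|Q| = 1137.3 kW = 68240 kJ/min

Q = 68200 kJ/min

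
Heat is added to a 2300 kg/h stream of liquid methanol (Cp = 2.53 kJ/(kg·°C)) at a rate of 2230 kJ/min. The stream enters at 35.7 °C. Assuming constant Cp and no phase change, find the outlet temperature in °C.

Q = 2230 kJ/min = 133800 kJ/h
ΔT = Q/(ṁ·Cp) = 133800/(2300×2.53) = 22.994 K
T_out = 35.7 + 22.994 = 58.694 °C

T_out = 58.7 °C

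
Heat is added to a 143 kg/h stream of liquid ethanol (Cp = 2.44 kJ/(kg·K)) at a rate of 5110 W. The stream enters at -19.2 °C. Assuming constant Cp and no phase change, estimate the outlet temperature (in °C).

Q = 5110 W = 18396 kJ/h
ΔT = Q/(ṁ·Cp) = 18396/(143×2.44) = 52.723 K
T_out = -19.2 + 52.723 = 33.523 °C

T_out = 33.5 °C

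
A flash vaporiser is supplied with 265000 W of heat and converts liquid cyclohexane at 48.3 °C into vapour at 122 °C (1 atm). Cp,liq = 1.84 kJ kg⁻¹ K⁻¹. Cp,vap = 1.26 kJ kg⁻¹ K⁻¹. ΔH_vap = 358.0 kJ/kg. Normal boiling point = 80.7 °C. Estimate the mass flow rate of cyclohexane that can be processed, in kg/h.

ṁ = 2030 kg/h

Δh = 1.84×(80.7−48.3) + 358.0 + 1.26×(122−80.7) = 469.65 kJ/kg
Q = 265000 W = 265 kJ/s = 954000 kJ/h
ṁ = Q/Δh = 954000 / 469.65 = 2031.3 kg/h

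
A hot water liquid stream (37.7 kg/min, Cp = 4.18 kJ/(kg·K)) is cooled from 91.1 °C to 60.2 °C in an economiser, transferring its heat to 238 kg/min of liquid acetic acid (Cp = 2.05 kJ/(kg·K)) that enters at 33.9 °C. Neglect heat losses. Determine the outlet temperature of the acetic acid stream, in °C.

Heat released by hot stream: Q = 37.7 × 4.18 × (91.1 − 60.2) = 4869.4 kJ/min
Energy balance on cold side (adiabatic exchanger): Q = ṁ_c·Cp_c·(T_c,out − T_c,in)
T_c,out = 33.9 + 4869.4/(238 × 2.05) = 43.88 °C

T_c,out = 43.9 °C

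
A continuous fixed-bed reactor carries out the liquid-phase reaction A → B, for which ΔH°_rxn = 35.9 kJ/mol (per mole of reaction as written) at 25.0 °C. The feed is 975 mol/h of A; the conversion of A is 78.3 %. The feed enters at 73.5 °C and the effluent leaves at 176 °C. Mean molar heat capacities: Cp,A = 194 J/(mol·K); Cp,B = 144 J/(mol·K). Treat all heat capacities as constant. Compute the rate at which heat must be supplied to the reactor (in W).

Q_in = 11400 W

Extent of reaction ξ = 0.783 × 975 = 763.43 mol/h
Reaction term: ξ·ΔH°_rxn = 763.43 × 35.9 = 27407 kJ/h
Sensible, feed 73.5→25 °C: -9173.8 kJ/h
Outlet flows (mol/h): A 211.57, B 763.43
Sensible, products 25→176 °C: 22798 kJ/h
Q = ΔH = 41031 kJ/h = 11.397 kW
Heat supplied = 11397 W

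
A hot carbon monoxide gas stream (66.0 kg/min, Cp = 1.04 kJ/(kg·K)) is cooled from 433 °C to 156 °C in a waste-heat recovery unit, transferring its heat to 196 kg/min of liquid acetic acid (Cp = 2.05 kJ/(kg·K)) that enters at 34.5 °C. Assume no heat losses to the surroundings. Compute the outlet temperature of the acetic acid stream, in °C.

Heat released by hot stream: Q = 66.0 × 1.04 × (433 − 156) = 19013 kJ/min
Energy balance on cold side (adiabatic exchanger): Q = ṁ_c·Cp_c·(T_c,out − T_c,in)
T_c,out = 34.5 + 19013/(196 × 2.05) = 81.82 °C

T_c,out = 81.8 °C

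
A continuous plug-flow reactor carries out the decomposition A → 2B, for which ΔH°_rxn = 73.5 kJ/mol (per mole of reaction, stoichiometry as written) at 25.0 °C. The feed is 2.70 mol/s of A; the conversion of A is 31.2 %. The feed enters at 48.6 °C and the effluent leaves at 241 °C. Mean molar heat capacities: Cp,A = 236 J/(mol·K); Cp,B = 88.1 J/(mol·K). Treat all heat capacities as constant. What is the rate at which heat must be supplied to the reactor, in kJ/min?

Q_in = 10400 kJ/min

Extent of reaction ξ = 0.312 × 2.70 = 0.8424 mol/s
Reaction term: ξ·ΔH°_rxn = 0.8424 × 73.5 = 61.916 kJ/s
Sensible, feed 48.6→25 °C: -15.038 kJ/s
Outlet flows (mol/s): A 1.8576, B 1.6848
Sensible, products 25→241 °C: 126.75 kJ/s
Q = ΔH = 173.63 kJ/s = 173.63 kW
Heat supplied = 10418 kJ/min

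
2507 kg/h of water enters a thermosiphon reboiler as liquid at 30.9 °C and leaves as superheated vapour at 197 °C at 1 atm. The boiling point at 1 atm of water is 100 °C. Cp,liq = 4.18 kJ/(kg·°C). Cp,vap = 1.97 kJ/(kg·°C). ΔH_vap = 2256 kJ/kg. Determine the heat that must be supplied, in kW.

Q = 1910 kW

liquid 30.9→100 °C: 288.84 kJ/kg
vaporisation at 100 °C: 2256 kJ/kg
vapour 100→197 °C: 191.09 kJ/kg
Δh = 288.84 + 2256 + 191.09 = 2735.9 kJ/kg
Q = ṁ·Δh = 2507 kg/h × 2735.9 kJ/kg = 6.859e+06 kJ/h
|Q| = 1905.3 kW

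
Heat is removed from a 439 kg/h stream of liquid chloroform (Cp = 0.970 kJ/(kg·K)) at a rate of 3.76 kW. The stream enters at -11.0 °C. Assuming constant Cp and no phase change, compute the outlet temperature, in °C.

Q = 3.76 kW = 13536 kJ/h
ΔT = Q/(ṁ·Cp) = 13536/(439×0.970) = 31.787 K
T_out = -11.0 − 31.787 = -42.787 °C

T_out = -42.8 °C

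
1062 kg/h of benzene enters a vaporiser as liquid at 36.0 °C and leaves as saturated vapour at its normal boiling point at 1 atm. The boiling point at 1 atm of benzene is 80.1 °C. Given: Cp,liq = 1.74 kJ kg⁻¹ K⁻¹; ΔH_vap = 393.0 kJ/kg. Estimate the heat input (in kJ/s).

Q = 139 kJ/s

liquid 36.0→80.1 °C: 76.734 kJ/kg
vaporisation at 80.1 °C: 393 kJ/kg
Δh = 76.734 + 393 = 469.73 kJ/kg
Q = ṁ·Δh = 1062 kg/h × 469.73 kJ/kg = 498860 kJ/h
|Q| = 138.57 kW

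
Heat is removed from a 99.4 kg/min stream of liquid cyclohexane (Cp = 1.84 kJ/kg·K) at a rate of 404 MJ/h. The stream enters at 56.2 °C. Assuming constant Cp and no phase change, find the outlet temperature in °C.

T_out = 19.4 °C

Q = 404 MJ/h = 6733.3 kJ/min
ΔT = Q/(ṁ·Cp) = 6733.3/(99.4×1.84) = 36.815 K
T_out = 56.2 − 36.815 = 19.385 °C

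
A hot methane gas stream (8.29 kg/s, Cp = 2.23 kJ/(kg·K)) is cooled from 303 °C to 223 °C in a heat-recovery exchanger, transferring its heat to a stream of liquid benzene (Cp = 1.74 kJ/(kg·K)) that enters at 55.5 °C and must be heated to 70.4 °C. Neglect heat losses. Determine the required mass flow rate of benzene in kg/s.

Heat released by hot stream: Q = 8.29 × 2.23 × (303 − 223) = 1478.9 kJ/s
Energy balance on cold side (adiabatic exchanger): Q = ṁ_c·Cp_c·(T_c,out − T_c,in)
ṁ_c = 1478.9 / [1.74 × (70.4 − 55.5)] = 57.045 kg/s

ṁ_c = 57.0 kg/s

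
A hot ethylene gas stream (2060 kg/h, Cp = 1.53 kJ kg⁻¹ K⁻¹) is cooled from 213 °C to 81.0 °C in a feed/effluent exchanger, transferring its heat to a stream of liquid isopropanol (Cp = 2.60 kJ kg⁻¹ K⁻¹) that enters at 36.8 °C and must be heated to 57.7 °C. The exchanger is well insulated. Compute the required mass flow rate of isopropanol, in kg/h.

Heat released by hot stream: Q = 2060 × 1.53 × (213 − 81.0) = 416040 kJ/h
Energy balance on cold side (adiabatic exchanger): Q = ṁ_c·Cp_c·(T_c,out − T_c,in)
ṁ_c = 416040 / [2.60 × (57.7 − 36.8)] = 7656.2 kg/h

ṁ_c = 7660 kg/h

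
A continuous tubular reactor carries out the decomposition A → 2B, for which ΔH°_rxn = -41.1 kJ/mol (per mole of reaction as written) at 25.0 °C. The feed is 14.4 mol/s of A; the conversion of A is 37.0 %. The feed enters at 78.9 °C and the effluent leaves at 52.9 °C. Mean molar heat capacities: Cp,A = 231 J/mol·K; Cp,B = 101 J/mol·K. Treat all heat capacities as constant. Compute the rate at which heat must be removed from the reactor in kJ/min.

Q_out = 18600 kJ/min

Extent of reaction ξ = 0.370 × 14.4 = 5.328 mol/s
Reaction term: ξ·ΔH°_rxn = 5.328 × -41.1 = -218.98 kJ/s
Sensible, feed 78.9→25 °C: -179.29 kJ/s
Outlet flows (mol/s): A 9.072, B 10.656
Sensible, products 25→52.9 °C: 88.496 kJ/s
Q = ΔH = -309.78 kJ/s = -309.78 kW
Heat removed = 18587 kJ/min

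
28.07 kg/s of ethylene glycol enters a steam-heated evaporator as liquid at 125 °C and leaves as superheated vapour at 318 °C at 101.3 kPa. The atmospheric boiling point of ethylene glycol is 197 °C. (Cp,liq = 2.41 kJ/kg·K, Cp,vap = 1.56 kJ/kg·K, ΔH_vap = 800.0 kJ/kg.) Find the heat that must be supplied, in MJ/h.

Q = 117000 MJ/h

liquid 125→197 °C: 173.52 kJ/kg
vaporisation at 197 °C: 800 kJ/kg
vapour 197→318 °C: 188.76 kJ/kg
Δh = 173.52 + 800 + 188.76 = 1162.3 kJ/kg
Q = ṁ·Δh = 28.07 kg/s × 1162.3 kJ/kg = 32625 kJ/s
|Q| = 32625 kW = 117450 MJ/h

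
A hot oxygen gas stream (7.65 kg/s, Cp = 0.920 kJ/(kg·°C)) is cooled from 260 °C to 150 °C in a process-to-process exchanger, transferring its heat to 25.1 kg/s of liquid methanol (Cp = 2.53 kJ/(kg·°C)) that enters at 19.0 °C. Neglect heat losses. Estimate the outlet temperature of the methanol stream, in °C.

Heat released by hot stream: Q = 7.65 × 0.920 × (260 − 150) = 774.18 kJ/s
Energy balance on cold side (adiabatic exchanger): Q = ṁ_c·Cp_c·(T_c,out − T_c,in)
T_c,out = 19.0 + 774.18/(25.1 × 2.53) = 31.191 °C

T_c,out = 31.2 °C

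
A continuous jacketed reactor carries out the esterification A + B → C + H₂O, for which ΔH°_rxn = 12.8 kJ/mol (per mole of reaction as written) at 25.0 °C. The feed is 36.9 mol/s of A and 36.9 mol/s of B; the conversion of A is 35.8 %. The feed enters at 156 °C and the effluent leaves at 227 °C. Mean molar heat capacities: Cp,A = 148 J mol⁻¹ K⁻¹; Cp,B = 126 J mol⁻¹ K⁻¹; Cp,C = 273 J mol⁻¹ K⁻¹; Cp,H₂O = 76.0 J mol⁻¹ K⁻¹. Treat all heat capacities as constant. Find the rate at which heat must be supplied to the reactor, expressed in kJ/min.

Extent of reaction ξ = 0.358 × 36.9 = 13.21 mol/s
Reaction term: ξ·ΔH°_rxn = 13.21 × 12.8 = 169.09 kJ/s
Sensible, feed 156→25 °C: -1324.5 kJ/s
Outlet flows (mol/s): A 23.69, B 23.69, C 13.21, H₂O 13.21
Sensible, products 25→227 °C: 2242.5 kJ/s
Q = ΔH = 1087.1 kJ/s = 1087.1 kW
Heat supplied = 65225 kJ/min

Q_in = 65200 kJ/min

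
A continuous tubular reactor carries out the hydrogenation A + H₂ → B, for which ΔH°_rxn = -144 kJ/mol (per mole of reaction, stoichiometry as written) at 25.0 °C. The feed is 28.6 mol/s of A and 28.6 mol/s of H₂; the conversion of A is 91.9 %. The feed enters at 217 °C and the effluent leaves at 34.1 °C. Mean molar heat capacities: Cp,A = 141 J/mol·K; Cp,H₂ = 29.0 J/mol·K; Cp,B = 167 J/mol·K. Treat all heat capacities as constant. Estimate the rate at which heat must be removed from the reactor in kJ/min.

Extent of reaction ξ = 0.919 × 28.6 = 26.283 mol/s
Reaction term: ξ·ΔH°_rxn = 26.283 × -144 = -3784.8 kJ/s
Sensible, feed 217→25 °C: -933.5 kJ/s
Outlet flows (mol/s): A 2.3166, H₂ 2.3166, B 26.283
Sensible, products 25→34.1 °C: 43.527 kJ/s
Q = ΔH = -4674.8 kJ/s = -4674.8 kW
Heat removed = 280490 kJ/min

Q_out = 280000 kJ/min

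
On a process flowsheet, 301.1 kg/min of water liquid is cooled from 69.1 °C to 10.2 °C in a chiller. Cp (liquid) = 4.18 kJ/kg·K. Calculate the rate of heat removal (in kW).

Q_c = 1240 kW

Q = ṁ·Cp·ΔT = 301.1 × 4.18 × (10.2 − 69.1) = -74131 kJ/min
Converting: 74131 / 60 s = 1235.5 kW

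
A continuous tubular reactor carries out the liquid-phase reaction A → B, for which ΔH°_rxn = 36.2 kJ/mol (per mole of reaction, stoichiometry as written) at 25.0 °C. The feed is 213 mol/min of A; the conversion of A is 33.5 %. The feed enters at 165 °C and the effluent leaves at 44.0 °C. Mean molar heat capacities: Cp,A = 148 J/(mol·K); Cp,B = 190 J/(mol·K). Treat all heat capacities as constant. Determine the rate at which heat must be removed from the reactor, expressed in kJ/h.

Q_out = 70500 kJ/h

Extent of reaction ξ = 0.335 × 213 = 71.355 mol/min
Reaction term: ξ·ΔH°_rxn = 71.355 × 36.2 = 2583.1 kJ/min
Sensible, feed 165→25 °C: -4413.4 kJ/min
Outlet flows (mol/min): A 141.64, B 71.355
Sensible, products 25→44.0 °C: 655.9 kJ/min
Q = ΔH = -1174.4 kJ/min = -19.574 kW
Heat removed = 70465 kJ/h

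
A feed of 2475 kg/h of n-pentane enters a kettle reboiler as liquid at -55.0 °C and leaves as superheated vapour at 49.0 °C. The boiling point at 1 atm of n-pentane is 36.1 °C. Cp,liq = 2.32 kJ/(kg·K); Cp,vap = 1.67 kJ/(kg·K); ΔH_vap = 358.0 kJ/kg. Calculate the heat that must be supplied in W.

Q = 406000 W

liquid -55.0→36.1 °C: 211.35 kJ/kg
vaporisation at 36.1 °C: 358 kJ/kg
vapour 36.1→49.0 °C: 21.543 kJ/kg
Δh = 211.35 + 358 + 21.543 = 590.89 kJ/kg
Q = ṁ·Δh = 2475 kg/h × 590.89 kJ/kg = 1.4625e+06 kJ/h
|Q| = 406.24 kW = 406240 W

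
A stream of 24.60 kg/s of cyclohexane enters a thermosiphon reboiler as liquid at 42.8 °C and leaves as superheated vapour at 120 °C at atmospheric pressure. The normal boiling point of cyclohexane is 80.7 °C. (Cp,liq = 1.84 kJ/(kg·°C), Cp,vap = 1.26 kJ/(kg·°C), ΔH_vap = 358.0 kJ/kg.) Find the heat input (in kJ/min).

liquid 42.8→80.7 °C: 69.736 kJ/kg
vaporisation at 80.7 °C: 358 kJ/kg
vapour 80.7→120 °C: 49.518 kJ/kg
Δh = 69.736 + 358 + 49.518 = 477.25 kJ/kg
Q = ṁ·Δh = 24.60 kg/s × 477.25 kJ/kg = 11740 kJ/s
|Q| = 11740 kW = 704430 kJ/min

Q = 704000 kJ/min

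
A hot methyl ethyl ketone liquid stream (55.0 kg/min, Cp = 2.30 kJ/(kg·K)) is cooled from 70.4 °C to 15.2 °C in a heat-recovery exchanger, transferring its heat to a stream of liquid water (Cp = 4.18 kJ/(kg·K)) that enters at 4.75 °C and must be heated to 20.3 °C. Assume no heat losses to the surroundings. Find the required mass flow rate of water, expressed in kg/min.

Heat released by hot stream: Q = 55.0 × 2.30 × (70.4 − 15.2) = 6982.8 kJ/min
Energy balance on cold side (adiabatic exchanger): Q = ṁ_c·Cp_c·(T_c,out − T_c,in)
ṁ_c = 6982.8 / [4.18 × (20.3 − 4.75)] = 107.43 kg/min

ṁ_c = 107 kg/min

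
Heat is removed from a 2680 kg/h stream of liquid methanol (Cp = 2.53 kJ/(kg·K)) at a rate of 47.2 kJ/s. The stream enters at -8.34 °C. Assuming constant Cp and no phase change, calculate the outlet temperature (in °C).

T_out = -33.4 °C

Q = 47.2 kJ/s = 169920 kJ/h
ΔT = Q/(ṁ·Cp) = 169920/(2680×2.53) = 25.06 K
T_out = -8.34 − 25.06 = -33.4 °C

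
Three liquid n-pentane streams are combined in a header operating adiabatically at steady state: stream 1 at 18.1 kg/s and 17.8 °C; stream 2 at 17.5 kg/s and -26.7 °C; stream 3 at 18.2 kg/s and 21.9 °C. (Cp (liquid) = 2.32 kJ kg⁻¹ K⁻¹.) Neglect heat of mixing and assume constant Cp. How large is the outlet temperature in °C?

Energy balance with Q = 0: Σ ṁᵢCp,ᵢ(T_out − Tᵢ) = 0
Σ ṁᵢCp,ᵢTᵢ = 18.1×2.32×17.8 + 17.5×2.32×-26.7 + 18.2×2.32×21.9 = 588.14
Σ ṁᵢCp,ᵢ = 18.1×2.32 + 17.5×2.32 + 18.2×2.32 = 124.82
T_out = 588.14 / 124.82 = 4.7121 °C

T_out = 4.71 °C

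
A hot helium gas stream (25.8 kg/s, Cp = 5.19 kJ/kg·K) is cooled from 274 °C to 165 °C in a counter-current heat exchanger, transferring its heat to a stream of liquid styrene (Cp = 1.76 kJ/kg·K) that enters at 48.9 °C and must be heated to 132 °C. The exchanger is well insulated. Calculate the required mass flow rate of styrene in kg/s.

ṁ_c = 99.8 kg/s

Heat released by hot stream: Q = 25.8 × 5.19 × (274 − 165) = 14595 kJ/s
Energy balance on cold side (adiabatic exchanger): Q = ṁ_c·Cp_c·(T_c,out − T_c,in)
ṁ_c = 14595 / [1.76 × (132 − 48.9)] = 99.793 kg/s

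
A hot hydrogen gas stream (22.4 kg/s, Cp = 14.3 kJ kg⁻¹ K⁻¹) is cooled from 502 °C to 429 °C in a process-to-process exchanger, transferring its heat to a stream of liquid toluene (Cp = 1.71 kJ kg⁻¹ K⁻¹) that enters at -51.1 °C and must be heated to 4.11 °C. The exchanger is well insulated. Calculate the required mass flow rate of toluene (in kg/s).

ṁ_c = 248 kg/s

Heat released by hot stream: Q = 22.4 × 14.3 × (502 − 429) = 23383 kJ/s
Energy balance on cold side (adiabatic exchanger): Q = ṁ_c·Cp_c·(T_c,out − T_c,in)
ṁ_c = 23383 / [1.71 × (4.11 − -51.1)] = 247.68 kg/s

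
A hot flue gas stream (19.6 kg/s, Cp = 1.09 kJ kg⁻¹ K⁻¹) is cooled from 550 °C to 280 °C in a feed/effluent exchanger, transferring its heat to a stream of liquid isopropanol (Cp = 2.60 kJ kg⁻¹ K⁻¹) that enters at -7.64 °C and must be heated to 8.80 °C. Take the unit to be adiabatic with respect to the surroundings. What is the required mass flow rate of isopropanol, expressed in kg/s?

Heat released by hot stream: Q = 19.6 × 1.09 × (550 − 280) = 5768.3 kJ/s
Energy balance on cold side (adiabatic exchanger): Q = ṁ_c·Cp_c·(T_c,out − T_c,in)
ṁ_c = 5768.3 / [2.60 × (8.80 − -7.64)] = 134.95 kg/s

ṁ_c = 135 kg/s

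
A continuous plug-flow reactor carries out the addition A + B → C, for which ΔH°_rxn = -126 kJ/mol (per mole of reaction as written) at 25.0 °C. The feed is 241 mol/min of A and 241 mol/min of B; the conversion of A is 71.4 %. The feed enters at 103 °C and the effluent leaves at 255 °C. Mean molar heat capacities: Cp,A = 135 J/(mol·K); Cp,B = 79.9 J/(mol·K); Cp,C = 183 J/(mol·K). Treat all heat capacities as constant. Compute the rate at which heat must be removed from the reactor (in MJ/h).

Q_out = 904 MJ/h

Extent of reaction ξ = 0.714 × 241 = 172.07 mol/min
Reaction term: ξ·ΔH°_rxn = 172.07 × -126 = -21681 kJ/min
Sensible, feed 103→25 °C: -4039.7 kJ/min
Outlet flows (mol/min): A 68.926, B 68.926, C 172.07
Sensible, products 25→255 °C: 10649 kJ/min
Q = ΔH = -15072 kJ/min = -251.19 kW
Heat removed = 904.3 MJ/h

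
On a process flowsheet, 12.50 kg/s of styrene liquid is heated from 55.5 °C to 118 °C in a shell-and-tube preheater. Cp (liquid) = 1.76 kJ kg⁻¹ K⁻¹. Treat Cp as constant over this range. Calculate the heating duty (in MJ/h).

Q = 4950 MJ/h

Q = ṁ·Cp·ΔT = 12.50 × 1.76 × (118 − 55.5) = 1375 kJ/s
Heating duty = 4950 MJ/h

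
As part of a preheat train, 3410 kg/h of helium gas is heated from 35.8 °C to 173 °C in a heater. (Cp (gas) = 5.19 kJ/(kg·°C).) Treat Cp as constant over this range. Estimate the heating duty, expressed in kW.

Q = 674 kW

Q = ṁ·Cp·ΔT = 3410 × 5.19 × (173 − 35.8) = 2.4282e+06 kJ/h
Converting: 2.4282e+06 / 3600 s = 674.49 kW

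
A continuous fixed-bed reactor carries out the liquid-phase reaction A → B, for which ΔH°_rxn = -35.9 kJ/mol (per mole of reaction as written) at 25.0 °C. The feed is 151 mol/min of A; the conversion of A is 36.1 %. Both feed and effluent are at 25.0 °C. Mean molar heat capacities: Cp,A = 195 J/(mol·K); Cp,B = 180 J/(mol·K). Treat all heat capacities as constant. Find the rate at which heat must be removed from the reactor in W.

Extent of reaction ξ = 0.361 × 151 = 54.511 mol/min
Reaction term: ξ·ΔH°_rxn = 54.511 × -35.9 = -1956.9 kJ/min
Q = ΔH = -1956.9 kJ/min = -32.616 kW
Heat removed = 32616 W

Q_out = 32600 W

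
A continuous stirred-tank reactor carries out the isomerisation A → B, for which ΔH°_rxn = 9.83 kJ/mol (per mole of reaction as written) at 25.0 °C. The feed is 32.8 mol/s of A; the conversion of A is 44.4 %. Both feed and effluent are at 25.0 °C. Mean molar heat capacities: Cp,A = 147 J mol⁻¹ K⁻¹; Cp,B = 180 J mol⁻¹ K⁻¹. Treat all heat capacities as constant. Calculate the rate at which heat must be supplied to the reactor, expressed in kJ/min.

Q_in = 8590 kJ/min

Extent of reaction ξ = 0.444 × 32.8 = 14.563 mol/s
Reaction term: ξ·ΔH°_rxn = 14.563 × 9.83 = 143.16 kJ/s
Q = ΔH = 143.16 kJ/s = 143.16 kW
Heat supplied = 8589.4 kJ/min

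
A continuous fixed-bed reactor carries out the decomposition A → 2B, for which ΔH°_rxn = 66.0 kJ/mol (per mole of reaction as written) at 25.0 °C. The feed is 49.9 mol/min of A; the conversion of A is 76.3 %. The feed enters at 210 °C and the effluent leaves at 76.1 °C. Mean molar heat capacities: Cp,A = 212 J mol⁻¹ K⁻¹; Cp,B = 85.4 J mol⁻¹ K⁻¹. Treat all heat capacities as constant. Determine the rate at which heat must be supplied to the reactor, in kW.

Extent of reaction ξ = 0.763 × 49.9 = 38.074 mol/min
Reaction term: ξ·ΔH°_rxn = 38.074 × 66.0 = 2512.9 kJ/min
Sensible, feed 210→25 °C: -1957.1 kJ/min
Outlet flows (mol/min): A 11.826, B 76.147
Sensible, products 25→76.1 °C: 460.42 kJ/min
Q = ΔH = 1016.2 kJ/min = 16.937 kW
Heat supplied = 16.937 kW

Q_in = 16.9 kW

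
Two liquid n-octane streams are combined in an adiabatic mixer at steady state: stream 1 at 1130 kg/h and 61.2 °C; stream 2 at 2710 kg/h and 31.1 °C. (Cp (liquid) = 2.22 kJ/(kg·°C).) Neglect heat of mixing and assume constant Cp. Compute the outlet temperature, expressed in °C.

T_out = 40.0 °C

No heat crosses the boundary, so H_out = H_in.
T_out = Σ ṁᵢCp,ᵢTᵢ / Σ ṁᵢCp,ᵢ
      = 340630 / 8524.8 = 39.958 °C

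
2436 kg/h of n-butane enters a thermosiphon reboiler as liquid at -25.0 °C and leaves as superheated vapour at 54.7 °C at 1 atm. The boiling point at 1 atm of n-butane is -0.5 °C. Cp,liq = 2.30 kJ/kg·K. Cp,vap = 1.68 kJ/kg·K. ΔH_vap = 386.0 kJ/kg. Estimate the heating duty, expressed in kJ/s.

Q = 362 kJ/s

liquid -25.0→-0.5 °C: 56.35 kJ/kg
vaporisation at -0.5 °C: 386 kJ/kg
vapour -0.5→54.7 °C: 92.736 kJ/kg
Δh = 56.35 + 386 + 92.736 = 535.09 kJ/kg
Q = ṁ·Δh = 2436 kg/h × 535.09 kJ/kg = 1.3035e+06 kJ/h
|Q| = 362.07 kW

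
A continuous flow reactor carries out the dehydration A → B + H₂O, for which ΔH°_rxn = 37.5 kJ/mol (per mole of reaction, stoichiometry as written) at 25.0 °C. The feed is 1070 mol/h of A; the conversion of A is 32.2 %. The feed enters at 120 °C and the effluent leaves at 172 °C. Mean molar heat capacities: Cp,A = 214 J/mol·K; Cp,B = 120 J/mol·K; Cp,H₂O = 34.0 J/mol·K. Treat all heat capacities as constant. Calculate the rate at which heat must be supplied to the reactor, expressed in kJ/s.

Extent of reaction ξ = 0.322 × 1070 = 344.54 mol/h
Reaction term: ξ·ΔH°_rxn = 344.54 × 37.5 = 12920 kJ/h
Sensible, feed 120→25 °C: -21753 kJ/h
Outlet flows (mol/h): A 725.46, B 344.54, H₂O 344.54
Sensible, products 25→172 °C: 30621 kJ/h
Q = ΔH = 21788 kJ/h = 6.0523 kW
Heat supplied = 6.0523 kJ/s

Q_in = 6.05 kJ/s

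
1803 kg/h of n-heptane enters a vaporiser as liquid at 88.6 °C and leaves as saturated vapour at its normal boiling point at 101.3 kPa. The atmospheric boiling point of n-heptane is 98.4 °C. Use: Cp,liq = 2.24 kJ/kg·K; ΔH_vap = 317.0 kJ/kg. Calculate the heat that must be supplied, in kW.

Q = 170 kW

liquid 88.6→98.4 °C: 21.952 kJ/kg
vaporisation at 98.4 °C: 317 kJ/kg
Δh = 21.952 + 317 = 338.95 kJ/kg
Q = ṁ·Δh = 1803 kg/h × 338.95 kJ/kg = 611130 kJ/h
|Q| = 169.76 kW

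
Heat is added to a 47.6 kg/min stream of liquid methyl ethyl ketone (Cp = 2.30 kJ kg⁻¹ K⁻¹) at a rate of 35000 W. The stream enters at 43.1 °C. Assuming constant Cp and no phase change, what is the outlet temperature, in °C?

Q = 35000 W = 2100 kJ/min
ΔT = Q/(ṁ·Cp) = 2100/(47.6×2.30) = 19.182 K
T_out = 43.1 + 19.182 = 62.282 °C

T_out = 62.3 °C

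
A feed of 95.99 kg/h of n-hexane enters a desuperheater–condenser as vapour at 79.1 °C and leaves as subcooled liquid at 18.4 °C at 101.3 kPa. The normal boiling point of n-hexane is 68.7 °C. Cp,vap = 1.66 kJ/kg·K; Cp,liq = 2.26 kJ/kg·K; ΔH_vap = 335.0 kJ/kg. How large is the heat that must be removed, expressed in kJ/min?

Q_c = 745 kJ/min

vapour 79.1→68.7 °C: -17.264 kJ/kg
condensation at 68.7 °C: -335 kJ/kg
liquid 68.7→18.4 °C: -113.68 kJ/kg
Δh = -17.264 + -335 + -113.68 = -465.94 kJ/kg
Q = ṁ·Δh = 95.99 kg/h × -465.94 kJ/kg = -44726 kJ/h
|Q| = 12.424 kW = 745.43 kJ/min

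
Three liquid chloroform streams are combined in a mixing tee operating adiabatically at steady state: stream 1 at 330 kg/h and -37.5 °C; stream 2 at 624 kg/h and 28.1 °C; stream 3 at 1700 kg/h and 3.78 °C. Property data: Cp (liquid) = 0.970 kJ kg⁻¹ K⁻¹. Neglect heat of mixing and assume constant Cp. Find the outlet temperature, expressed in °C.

Adiabatic, steady state ⇒ Σ ṁᵢCp,ᵢ(T_out − Tᵢ) = 0
T_out = Σ ṁᵢCp,ᵢTᵢ / Σ ṁᵢCp,ᵢ
      = 11238 / 2574.4 = 4.3653 °C

T_out = 4.37 °C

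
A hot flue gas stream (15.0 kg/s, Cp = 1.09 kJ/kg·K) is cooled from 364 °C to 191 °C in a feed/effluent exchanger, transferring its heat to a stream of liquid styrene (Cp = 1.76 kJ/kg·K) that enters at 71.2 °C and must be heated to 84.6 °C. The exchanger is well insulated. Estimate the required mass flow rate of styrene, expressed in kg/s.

Heat released by hot stream: Q = 15.0 × 1.09 × (364 − 191) = 2828.6 kJ/s
Energy balance on cold side (adiabatic exchanger): Q = ṁ_c·Cp_c·(T_c,out − T_c,in)
ṁ_c = 2828.6 / [1.76 × (84.6 − 71.2)] = 119.94 kg/s

ṁ_c = 120 kg/s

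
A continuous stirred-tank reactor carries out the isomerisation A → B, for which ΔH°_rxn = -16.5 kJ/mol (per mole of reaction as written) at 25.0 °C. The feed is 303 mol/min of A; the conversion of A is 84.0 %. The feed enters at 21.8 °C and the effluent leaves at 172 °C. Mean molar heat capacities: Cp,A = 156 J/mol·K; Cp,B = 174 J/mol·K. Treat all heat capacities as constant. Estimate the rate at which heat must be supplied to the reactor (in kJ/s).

Q_in = 59.6 kJ/s

Extent of reaction ξ = 0.840 × 303 = 254.52 mol/min
Reaction term: ξ·ΔH°_rxn = 254.52 × -16.5 = -4199.6 kJ/min
Sensible, feed 21.8→25 °C: 151.26 kJ/min
Outlet flows (mol/min): A 48.48, B 254.52
Sensible, products 25→172 °C: 7621.9 kJ/min
Q = ΔH = 3573.5 kJ/min = 59.559 kW
Heat supplied = 59.559 kJ/s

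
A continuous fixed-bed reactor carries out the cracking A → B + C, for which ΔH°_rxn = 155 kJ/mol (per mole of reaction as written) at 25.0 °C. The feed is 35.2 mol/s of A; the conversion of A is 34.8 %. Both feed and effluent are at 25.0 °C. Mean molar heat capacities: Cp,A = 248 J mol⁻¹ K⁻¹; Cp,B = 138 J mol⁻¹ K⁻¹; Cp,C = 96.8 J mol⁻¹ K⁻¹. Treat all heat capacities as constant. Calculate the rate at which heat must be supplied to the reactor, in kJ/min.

Q_in = 114000 kJ/min

Extent of reaction ξ = 0.348 × 35.2 = 12.25 mol/s
Reaction term: ξ·ΔH°_rxn = 12.25 × 155 = 1898.7 kJ/s
Q = ΔH = 1898.7 kJ/s = 1898.7 kW
Heat supplied = 113920 kJ/min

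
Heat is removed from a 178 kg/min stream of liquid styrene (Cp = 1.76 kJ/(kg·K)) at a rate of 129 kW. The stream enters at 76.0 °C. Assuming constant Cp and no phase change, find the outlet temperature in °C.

Q = 129 kW = 7740 kJ/min
ΔT = Q/(ṁ·Cp) = 7740/(178×1.76) = 24.706 K
T_out = 76.0 − 24.706 = 51.294 °C

T_out = 51.3 °C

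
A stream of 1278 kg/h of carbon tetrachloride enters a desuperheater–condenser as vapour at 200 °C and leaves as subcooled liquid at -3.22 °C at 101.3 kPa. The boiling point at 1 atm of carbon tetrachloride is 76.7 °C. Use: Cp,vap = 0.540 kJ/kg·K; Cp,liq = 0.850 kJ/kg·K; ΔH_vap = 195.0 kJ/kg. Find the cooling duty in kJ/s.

Q_c = 117 kJ/s

vapour 200→76.7 °C: -66.582 kJ/kg
condensation at 76.7 °C: -195 kJ/kg
liquid 76.7→-3.22 °C: -67.932 kJ/kg
Δh = -66.582 + -195 + -67.932 = -329.51 kJ/kg
Q = ṁ·Δh = 1278 kg/h × -329.51 kJ/kg = -421120 kJ/h
|Q| = 116.98 kW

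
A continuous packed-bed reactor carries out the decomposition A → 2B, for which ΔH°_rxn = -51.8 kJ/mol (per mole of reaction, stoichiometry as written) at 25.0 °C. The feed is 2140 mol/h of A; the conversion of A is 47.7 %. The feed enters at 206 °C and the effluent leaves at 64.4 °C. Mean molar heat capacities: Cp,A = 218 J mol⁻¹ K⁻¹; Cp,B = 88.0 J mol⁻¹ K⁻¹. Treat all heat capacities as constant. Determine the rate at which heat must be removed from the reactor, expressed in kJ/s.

Extent of reaction ξ = 0.477 × 2140 = 1020.8 mol/h
Reaction term: ξ·ΔH°_rxn = 1020.8 × -51.8 = -52876 kJ/h
Sensible, feed 206→25 °C: -84440 kJ/h
Outlet flows (mol/h): A 1119.2, B 2041.6
Sensible, products 25→64.4 °C: 16692 kJ/h
Q = ΔH = -120620 kJ/h = -33.507 kW
Heat removed = 33.507 kJ/s

Q_out = 33.5 kJ/s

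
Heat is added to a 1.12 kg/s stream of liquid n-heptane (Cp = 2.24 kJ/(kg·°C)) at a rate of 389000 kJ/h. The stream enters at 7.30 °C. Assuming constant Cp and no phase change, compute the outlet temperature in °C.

T_out = 50.4 °C

Q = 389000 kJ/h = 108.06 kJ/s
ΔT = Q/(ṁ·Cp) = 108.06/(1.12×2.24) = 43.071 K
T_out = 7.30 + 43.071 = 50.371 °C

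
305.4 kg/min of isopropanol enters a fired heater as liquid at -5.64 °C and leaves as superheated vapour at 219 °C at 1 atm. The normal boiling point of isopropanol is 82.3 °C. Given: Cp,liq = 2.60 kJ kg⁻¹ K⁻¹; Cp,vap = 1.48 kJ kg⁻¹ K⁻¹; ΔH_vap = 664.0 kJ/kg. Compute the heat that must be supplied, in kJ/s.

Q = 5570 kJ/s

liquid -5.64→82.3 °C: 228.64 kJ/kg
vaporisation at 82.3 °C: 664 kJ/kg
vapour 82.3→219 °C: 202.32 kJ/kg
Δh = 228.64 + 664 + 202.32 = 1095 kJ/kg
Q = ṁ·Δh = 305.4 kg/min × 1095 kJ/kg = 334400 kJ/min
|Q| = 5573.3 kW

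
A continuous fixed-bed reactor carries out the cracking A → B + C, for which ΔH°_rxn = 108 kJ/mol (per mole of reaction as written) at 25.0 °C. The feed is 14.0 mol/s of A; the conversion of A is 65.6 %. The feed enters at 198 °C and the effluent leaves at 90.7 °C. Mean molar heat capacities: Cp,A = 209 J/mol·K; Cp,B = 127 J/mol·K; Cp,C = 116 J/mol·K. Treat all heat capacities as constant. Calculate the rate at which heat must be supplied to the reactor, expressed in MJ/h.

Extent of reaction ξ = 0.656 × 14.0 = 9.184 mol/s
Reaction term: ξ·ΔH°_rxn = 9.184 × 108 = 991.87 kJ/s
Sensible, feed 198→25 °C: -506.2 kJ/s
Outlet flows (mol/s): A 4.816, B 9.184, C 9.184
Sensible, products 25→90.7 °C: 212.75 kJ/s
Q = ΔH = 698.43 kJ/s = 698.43 kW
Heat supplied = 2514.3 MJ/h

Q_in = 2510 MJ/h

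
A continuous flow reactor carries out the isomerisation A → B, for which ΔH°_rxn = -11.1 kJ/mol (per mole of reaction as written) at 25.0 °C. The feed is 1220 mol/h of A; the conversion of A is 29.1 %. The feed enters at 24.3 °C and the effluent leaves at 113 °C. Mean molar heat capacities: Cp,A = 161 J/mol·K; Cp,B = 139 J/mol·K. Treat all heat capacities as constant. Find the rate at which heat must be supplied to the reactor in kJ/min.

Q_in = 213 kJ/min

Extent of reaction ξ = 0.291 × 1220 = 355.02 mol/h
Reaction term: ξ·ΔH°_rxn = 355.02 × -11.1 = -3940.7 kJ/h
Sensible, feed 24.3→25 °C: 137.49 kJ/h
Outlet flows (mol/h): A 864.98, B 355.02
Sensible, products 25→113 °C: 16598 kJ/h
Q = ΔH = 12794 kJ/h = 3.554 kW
Heat supplied = 213.24 kJ/min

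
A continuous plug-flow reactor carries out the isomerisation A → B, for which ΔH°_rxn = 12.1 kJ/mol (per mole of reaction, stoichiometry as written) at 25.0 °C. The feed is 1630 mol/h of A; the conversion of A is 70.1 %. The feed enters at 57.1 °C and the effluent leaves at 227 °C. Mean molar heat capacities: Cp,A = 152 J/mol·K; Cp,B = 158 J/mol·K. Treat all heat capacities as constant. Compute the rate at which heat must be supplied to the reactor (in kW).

Extent of reaction ξ = 0.701 × 1630 = 1142.6 mol/h
Reaction term: ξ·ΔH°_rxn = 1142.6 × 12.1 = 13826 kJ/h
Sensible, feed 57.1→25 °C: -7953.1 kJ/h
Outlet flows (mol/h): A 487.37, B 1142.6
Sensible, products 25→227 °C: 51432 kJ/h
Q = ΔH = 57305 kJ/h = 15.918 kW
Heat supplied = 15.918 kW

Q_in = 15.9 kW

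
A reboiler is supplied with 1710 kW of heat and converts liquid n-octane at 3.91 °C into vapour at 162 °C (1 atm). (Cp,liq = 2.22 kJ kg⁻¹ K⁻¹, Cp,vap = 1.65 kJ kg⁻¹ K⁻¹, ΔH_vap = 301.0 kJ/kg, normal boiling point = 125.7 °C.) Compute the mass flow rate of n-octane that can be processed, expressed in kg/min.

Δh = 2.22×(125.7−3.91) + 301.0 + 1.65×(162−125.7) = 631.27 kJ/kg
Q = 1710 kW = 1710 kJ/s = 102600 kJ/min
ṁ = Q/Δh = 102600 / 631.27 = 162.53 kg/min

ṁ = 163 kg/min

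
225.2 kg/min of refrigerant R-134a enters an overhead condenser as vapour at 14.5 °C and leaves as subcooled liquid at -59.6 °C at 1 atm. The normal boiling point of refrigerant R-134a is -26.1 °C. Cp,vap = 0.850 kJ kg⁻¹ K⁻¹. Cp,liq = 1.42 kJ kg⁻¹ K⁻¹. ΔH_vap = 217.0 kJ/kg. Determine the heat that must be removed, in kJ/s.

vapour 14.5→-26.1 °C: -34.51 kJ/kg
condensation at -26.1 °C: -217 kJ/kg
liquid -26.1→-59.6 °C: -47.57 kJ/kg
Δh = -34.51 + -217 + -47.57 = -299.08 kJ/kg
Q = ṁ·Δh = 225.2 kg/min × -299.08 kJ/kg = -67353 kJ/min
|Q| = 1122.5 kW

Q_c = 1120 kJ/s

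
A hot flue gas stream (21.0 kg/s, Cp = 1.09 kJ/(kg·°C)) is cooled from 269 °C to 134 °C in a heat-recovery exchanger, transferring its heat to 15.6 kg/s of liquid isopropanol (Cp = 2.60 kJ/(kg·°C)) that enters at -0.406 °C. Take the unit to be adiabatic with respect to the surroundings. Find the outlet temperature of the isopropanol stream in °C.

T_c,out = 75.8 °C

Heat released by hot stream: Q = 21.0 × 1.09 × (269 − 134) = 3090.2 kJ/s
Energy balance on cold side (adiabatic exchanger): Q = ṁ_c·Cp_c·(T_c,out − T_c,in)
T_c,out = -0.406 + 3090.2/(15.6 × 2.60) = 75.781 °C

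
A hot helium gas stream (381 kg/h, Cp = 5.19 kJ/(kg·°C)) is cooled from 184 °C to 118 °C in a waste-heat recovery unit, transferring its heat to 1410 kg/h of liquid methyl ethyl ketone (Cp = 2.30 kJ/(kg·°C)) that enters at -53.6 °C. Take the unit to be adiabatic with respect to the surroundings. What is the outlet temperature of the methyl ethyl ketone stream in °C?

Heat released by hot stream: Q = 381 × 5.19 × (184 − 118) = 130510 kJ/h
Energy balance on cold side (adiabatic exchanger): Q = ṁ_c·Cp_c·(T_c,out − T_c,in)
T_c,out = -53.6 + 130510/(1410 × 2.30) = -13.357 °C

T_c,out = -13.4 °C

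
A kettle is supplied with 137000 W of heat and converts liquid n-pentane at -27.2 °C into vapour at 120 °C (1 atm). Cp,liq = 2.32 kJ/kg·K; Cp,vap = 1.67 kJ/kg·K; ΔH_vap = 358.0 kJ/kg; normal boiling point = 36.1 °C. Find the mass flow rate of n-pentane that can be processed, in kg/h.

Δh = 2.32×(36.1−-27.2) + 358.0 + 1.67×(120−36.1) = 644.97 kJ/kg
Q = 137000 W = 137 kJ/s = 493200 kJ/h
ṁ = Q/Δh = 493200 / 644.97 = 764.69 kg/h

ṁ = 765 kg/h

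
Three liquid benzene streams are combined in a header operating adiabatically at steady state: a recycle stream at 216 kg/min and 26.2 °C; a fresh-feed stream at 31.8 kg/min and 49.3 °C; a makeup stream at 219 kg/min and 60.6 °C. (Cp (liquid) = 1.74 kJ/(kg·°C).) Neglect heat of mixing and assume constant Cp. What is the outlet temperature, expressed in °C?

T_out = 43.9 °C

No heat crosses the boundary, so H_out = H_in.
Σ ṁᵢCp,ᵢTᵢ = 216×1.74×26.2 + 31.8×1.74×49.3 + 219×1.74×60.6 = 35667
Σ ṁᵢCp,ᵢ = 216×1.74 + 31.8×1.74 + 219×1.74 = 812.23
T_out = 35667 / 812.23 = 43.912 °C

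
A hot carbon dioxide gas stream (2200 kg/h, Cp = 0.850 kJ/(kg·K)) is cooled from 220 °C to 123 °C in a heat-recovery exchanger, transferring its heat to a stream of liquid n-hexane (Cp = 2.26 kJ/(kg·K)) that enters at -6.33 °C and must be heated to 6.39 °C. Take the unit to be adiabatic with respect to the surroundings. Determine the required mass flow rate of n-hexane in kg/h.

Heat released by hot stream: Q = 2200 × 0.850 × (220 − 123) = 181390 kJ/h
Energy balance on cold side (adiabatic exchanger): Q = ṁ_c·Cp_c·(T_c,out − T_c,in)
ṁ_c = 181390 / [2.26 × (6.39 − -6.33)] = 6309.8 kg/h

ṁ_c = 6310 kg/h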